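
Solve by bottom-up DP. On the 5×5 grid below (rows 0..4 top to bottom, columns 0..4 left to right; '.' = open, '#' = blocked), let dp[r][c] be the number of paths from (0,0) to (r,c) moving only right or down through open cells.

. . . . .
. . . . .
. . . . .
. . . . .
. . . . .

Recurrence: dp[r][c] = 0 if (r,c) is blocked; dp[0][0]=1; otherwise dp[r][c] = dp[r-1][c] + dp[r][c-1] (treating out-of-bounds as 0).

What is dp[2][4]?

15

r\c   0   1   2   3   4
  0   1   1   1   1   1
  1   1   2   3   4   5
  2   1   3   6  10  15
  3   1   4  10  20  35
  4   1   5  15  35  70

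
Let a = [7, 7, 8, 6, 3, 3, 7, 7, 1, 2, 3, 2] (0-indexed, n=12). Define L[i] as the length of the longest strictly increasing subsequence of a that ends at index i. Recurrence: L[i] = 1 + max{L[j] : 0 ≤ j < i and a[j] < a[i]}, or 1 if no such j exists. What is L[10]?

3

   i    0    1    2    3    4    5    6    7    8    9   10   11
a[i]    7    7    8    6    3    3    7    7    1    2    3    2
L[i]    1    1    2    1    1    1    2    2    1    2    3    2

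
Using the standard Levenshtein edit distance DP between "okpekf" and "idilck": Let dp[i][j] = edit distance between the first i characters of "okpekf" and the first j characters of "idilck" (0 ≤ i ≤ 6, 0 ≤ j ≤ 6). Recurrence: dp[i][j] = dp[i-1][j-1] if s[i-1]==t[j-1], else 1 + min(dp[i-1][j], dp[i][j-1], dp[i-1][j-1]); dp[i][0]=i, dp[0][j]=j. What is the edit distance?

6

   ''  i  d  i  l  c  k
''  0  1  2  3  4  5  6
 o  1  1  2  3  4  5  6
 k  2  2  2  3  4  5  5
 p  3  3  3  3  4  5  6
 e  4  4  4  4  4  5  6
 k  5  5  5  5  5  5  5
 f  6  6  6  6  6  6  6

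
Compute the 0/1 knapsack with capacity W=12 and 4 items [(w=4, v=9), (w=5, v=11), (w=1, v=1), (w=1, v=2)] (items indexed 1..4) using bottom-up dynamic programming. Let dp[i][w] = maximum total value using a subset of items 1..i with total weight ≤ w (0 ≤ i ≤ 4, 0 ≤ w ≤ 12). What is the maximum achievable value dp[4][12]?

23

i\w   0   1   2   3   4   5   6   7   8   9  10  11  12
  0   0   0   0   0   0   0   0   0   0   0   0   0   0
  1   0   0   0   0   9   9   9   9   9   9   9   9   9
  2   0   0   0   0   9  11  11  11  11  20  20  20  20
  3   0   1   1   1   9  11  12  12  12  20  21  21  21
  4   0   2   3   3   9  11  13  14  14  20  22  23  23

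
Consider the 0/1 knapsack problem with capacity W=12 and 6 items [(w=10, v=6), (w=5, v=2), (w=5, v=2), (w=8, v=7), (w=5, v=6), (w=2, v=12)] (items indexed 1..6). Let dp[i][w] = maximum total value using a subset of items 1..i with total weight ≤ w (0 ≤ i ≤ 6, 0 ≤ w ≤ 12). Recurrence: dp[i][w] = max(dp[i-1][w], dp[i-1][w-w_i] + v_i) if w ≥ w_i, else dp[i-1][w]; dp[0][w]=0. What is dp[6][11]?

i\w   0   1   2   3   4   5   6   7   8   9  10  11  12
  0   0   0   0   0   0   0   0   0   0   0   0   0   0
  1   0   0   0   0   0   0   0   0   0   0   6   6   6
  2   0   0   0   0   0   2   2   2   2   2   6   6   6
  3   0   0   0   0   0   2   2   2   2   2   6   6   6
  4   0   0   0   0   0   2   2   2   7   7   7   7   7
  5   0   0   0   0   0   6   6   6   7   7   8   8   8
  6   0   0  12  12  12  12  12  18  18  18  19  19  20

19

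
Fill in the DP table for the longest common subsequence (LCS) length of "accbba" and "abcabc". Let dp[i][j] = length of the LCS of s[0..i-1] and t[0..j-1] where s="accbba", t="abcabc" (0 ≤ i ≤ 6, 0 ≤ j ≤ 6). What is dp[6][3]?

2

   ''  a  b  c  a  b  c
''  0  0  0  0  0  0  0
 a  0  1  1  1  1  1  1
 c  0  1  1  2  2  2  2
 c  0  1  1  2  2  2  3
 b  0  1  2  2  2  3  3
 b  0  1  2  2  2  3  3
 a  0  1  2  2  3  3  3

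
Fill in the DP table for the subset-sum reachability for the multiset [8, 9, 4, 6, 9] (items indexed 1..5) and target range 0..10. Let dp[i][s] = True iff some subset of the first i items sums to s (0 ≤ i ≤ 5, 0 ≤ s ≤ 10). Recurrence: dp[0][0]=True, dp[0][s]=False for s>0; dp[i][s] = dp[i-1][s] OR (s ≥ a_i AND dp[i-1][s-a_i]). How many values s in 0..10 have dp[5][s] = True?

i\s   0   1   2   3   4   5   6   7   8   9  10
  0   T   F   F   F   F   F   F   F   F   F   F
  1   T   F   F   F   F   F   F   F   T   F   F
  2   T   F   F   F   F   F   F   F   T   T   F
  3   T   F   F   F   T   F   F   F   T   T   F
  4   T   F   F   F   T   F   T   F   T   T   T
  5   T   F   F   F   T   F   T   F   T   T   T

6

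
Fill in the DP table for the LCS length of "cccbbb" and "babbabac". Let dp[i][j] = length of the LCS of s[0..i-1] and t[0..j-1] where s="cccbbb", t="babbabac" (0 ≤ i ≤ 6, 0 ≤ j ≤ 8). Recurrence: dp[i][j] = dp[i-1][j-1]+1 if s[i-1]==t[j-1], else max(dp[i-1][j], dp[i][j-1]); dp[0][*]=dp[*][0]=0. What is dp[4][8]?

   ''  b  a  b  b  a  b  a  c
''  0  0  0  0  0  0  0  0  0
 c  0  0  0  0  0  0  0  0  1
 c  0  0  0  0  0  0  0  0  1
 c  0  0  0  0  0  0  0  0  1
 b  0  1  1  1  1  1  1  1  1
 b  0  1  1  2  2  2  2  2  2
 b  0  1  1  2  3  3  3  3  3

1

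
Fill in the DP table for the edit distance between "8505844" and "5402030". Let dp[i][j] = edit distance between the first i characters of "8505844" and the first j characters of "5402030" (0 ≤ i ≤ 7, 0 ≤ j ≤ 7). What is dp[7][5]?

6

   ''  5  4  0  2  0  3  0
''  0  1  2  3  4  5  6  7
 8  1  1  2  3  4  5  6  7
 5  2  1  2  3  4  5  6  7
 0  3  2  2  2  3  4  5  6
 5  4  3  3  3  3  4  5  6
 8  5  4  4  4  4  4  5  6
 4  6  5  4  5  5  5  5  6
 4  7  6  5  5  6  6  6  6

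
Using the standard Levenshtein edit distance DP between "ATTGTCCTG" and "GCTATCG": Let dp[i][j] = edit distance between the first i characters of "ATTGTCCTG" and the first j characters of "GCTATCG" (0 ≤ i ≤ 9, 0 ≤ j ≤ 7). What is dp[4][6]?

   ''  G  C  T  A  T  C  G
''  0  1  2  3  4  5  6  7
 A  1  1  2  3  3  4  5  6
 T  2  2  2  2  3  3  4  5
 T  3  3  3  2  3  3  4  5
 G  4  3  4  3  3  4  4  4
 T  5  4  4  4  4  3  4  5
 C  6  5  4  5  5  4  3  4
 C  7  6  5  5  6  5  4  4
 T  8  7  6  5  6  6  5  5
 G  9  8  7  6  6  7  6  5

4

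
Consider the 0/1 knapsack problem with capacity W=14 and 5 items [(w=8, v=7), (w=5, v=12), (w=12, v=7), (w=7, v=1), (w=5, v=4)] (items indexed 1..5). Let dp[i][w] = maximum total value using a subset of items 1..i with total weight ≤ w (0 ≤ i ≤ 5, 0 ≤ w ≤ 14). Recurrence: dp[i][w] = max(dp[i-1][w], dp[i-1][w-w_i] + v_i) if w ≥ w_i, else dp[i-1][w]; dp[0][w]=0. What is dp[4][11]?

12

i\w   0   1   2   3   4   5   6   7   8   9  10  11  12  13  14
  0   0   0   0   0   0   0   0   0   0   0   0   0   0   0   0
  1   0   0   0   0   0   0   0   0   7   7   7   7   7   7   7
  2   0   0   0   0   0  12  12  12  12  12  12  12  12  19  19
  3   0   0   0   0   0  12  12  12  12  12  12  12  12  19  19
  4   0   0   0   0   0  12  12  12  12  12  12  12  13  19  19
  5   0   0   0   0   0  12  12  12  12  12  16  16  16  19  19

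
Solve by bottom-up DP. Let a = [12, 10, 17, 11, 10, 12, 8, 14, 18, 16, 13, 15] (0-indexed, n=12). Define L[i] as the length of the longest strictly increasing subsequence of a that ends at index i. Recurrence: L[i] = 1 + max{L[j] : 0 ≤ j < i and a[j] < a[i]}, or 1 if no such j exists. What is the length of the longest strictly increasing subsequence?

   i    0    1    2    3    4    5    6    7    8    9   10   11
a[i]   12   10   17   11   10   12    8   14   18   16   13   15
L[i]    1    1    2    2    1    3    1    4    5    5    4    5

5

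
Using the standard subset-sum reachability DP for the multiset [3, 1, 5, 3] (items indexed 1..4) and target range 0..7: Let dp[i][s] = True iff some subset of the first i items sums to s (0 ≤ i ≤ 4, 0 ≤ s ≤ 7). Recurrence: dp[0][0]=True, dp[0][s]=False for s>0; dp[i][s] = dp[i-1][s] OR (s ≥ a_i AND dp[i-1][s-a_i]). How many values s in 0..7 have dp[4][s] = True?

i\s   0   1   2   3   4   5   6   7
  0   T   F   F   F   F   F   F   F
  1   T   F   F   T   F   F   F   F
  2   T   T   F   T   T   F   F   F
  3   T   T   F   T   T   T   T   F
  4   T   T   F   T   T   T   T   T

7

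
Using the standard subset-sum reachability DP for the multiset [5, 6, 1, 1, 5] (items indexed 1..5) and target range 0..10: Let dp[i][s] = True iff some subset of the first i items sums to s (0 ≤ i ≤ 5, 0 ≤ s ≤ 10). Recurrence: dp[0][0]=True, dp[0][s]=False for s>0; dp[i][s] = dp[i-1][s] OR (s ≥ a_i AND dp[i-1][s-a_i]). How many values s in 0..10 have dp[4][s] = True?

7

i\s   0   1   2   3   4   5   6   7   8   9  10
  0   T   F   F   F   F   F   F   F   F   F   F
  1   T   F   F   F   F   T   F   F   F   F   F
  2   T   F   F   F   F   T   T   F   F   F   F
  3   T   T   F   F   F   T   T   T   F   F   F
  4   T   T   T   F   F   T   T   T   T   F   F
  5   T   T   T   F   F   T   T   T   T   F   T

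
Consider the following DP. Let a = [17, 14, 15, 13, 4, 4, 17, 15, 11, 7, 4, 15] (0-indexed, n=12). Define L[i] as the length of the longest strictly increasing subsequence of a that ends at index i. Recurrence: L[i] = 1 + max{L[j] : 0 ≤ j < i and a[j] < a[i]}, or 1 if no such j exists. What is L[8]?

   i    0    1    2    3    4    5    6    7    8    9   10   11
a[i]   17   14   15   13    4    4   17   15   11    7    4   15
L[i]    1    1    2    1    1    1    3    2    2    2    1    3

2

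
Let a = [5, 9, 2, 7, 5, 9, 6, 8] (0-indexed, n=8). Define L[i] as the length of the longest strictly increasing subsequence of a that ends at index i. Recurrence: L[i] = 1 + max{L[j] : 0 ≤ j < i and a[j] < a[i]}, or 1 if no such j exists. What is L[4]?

   i    0    1    2    3    4    5    6    7
a[i]    5    9    2    7    5    9    6    8
L[i]    1    2    1    2    2    3    3    4

2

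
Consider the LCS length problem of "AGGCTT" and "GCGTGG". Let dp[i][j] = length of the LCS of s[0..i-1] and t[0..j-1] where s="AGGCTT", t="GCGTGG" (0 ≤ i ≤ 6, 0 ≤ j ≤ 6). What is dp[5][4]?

   ''  G  C  G  T  G  G
''  0  0  0  0  0  0  0
 A  0  0  0  0  0  0  0
 G  0  1  1  1  1  1  1
 G  0  1  1  2  2  2  2
 C  0  1  2  2  2  2  2
 T  0  1  2  2  3  3  3
 T  0  1  2  2  3  3  3

3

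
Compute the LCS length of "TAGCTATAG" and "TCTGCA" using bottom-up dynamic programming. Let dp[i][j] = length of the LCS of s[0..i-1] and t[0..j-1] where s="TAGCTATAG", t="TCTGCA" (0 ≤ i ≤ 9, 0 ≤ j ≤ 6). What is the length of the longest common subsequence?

   ''  T  C  T  G  C  A
''  0  0  0  0  0  0  0
 T  0  1  1  1  1  1  1
 A  0  1  1  1  1  1  2
 G  0  1  1  1  2  2  2
 C  0  1  2  2  2  3  3
 T  0  1  2  3  3  3  3
 A  0  1  2  3  3  3  4
 T  0  1  2  3  3  3  4
 A  0  1  2  3  3  3  4
 G  0  1  2  3  4  4  4

4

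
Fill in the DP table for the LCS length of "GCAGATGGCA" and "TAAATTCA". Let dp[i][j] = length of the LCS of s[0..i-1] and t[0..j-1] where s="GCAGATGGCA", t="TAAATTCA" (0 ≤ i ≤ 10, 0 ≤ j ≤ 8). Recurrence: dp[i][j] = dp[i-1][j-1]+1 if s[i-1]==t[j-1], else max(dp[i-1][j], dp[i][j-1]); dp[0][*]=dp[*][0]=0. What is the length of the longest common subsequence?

5

   ''  T  A  A  A  T  T  C  A
''  0  0  0  0  0  0  0  0  0
 G  0  0  0  0  0  0  0  0  0
 C  0  0  0  0  0  0  0  1  1
 A  0  0  1  1  1  1  1  1  2
 G  0  0  1  1  1  1  1  1  2
 A  0  0  1  2  2  2  2  2  2
 T  0  1  1  2  2  3  3  3  3
 G  0  1  1  2  2  3  3  3  3
 G  0  1  1  2  2  3  3  3  3
 C  0  1  1  2  2  3  3  4  4
 A  0  1  2  2  3  3  3  4  5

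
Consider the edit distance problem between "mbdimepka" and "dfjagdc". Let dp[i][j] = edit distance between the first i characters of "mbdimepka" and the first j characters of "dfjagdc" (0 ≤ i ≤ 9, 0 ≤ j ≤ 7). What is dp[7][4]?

   ''  d  f  j  a  g  d  c
''  0  1  2  3  4  5  6  7
 m  1  1  2  3  4  5  6  7
 b  2  2  2  3  4  5  6  7
 d  3  2  3  3  4  5  5  6
 i  4  3  3  4  4  5  6  6
 m  5  4  4  4  5  5  6  7
 e  6  5  5  5  5  6  6  7
 p  7  6  6  6  6  6  7  7
 k  8  7  7  7  7  7  7  8
 a  9  8  8  8  7  8  8  8

6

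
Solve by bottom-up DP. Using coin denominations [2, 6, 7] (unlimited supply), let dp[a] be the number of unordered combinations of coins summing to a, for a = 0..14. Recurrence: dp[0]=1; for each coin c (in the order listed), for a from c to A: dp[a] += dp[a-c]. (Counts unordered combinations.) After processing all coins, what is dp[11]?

after  coin     0     1     2     3     4     5     6     7     8     9    10    11    12    13    14
          2     1     0     1     0     1     0     1     0     1     0     1     0     1     0     1
          6     1     0     1     0     1     0     2     0     2     0     2     0     3     0     3
          7     1     0     1     0     1     0     2     1     2     1     2     1     3     2     4

1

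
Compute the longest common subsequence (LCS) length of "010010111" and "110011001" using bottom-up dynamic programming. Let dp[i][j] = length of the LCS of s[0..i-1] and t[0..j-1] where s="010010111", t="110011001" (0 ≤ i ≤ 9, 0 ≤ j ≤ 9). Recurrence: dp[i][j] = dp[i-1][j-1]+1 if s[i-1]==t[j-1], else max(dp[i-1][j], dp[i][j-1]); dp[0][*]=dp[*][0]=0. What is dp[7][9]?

   ''  1  1  0  0  1  1  0  0  1
''  0  0  0  0  0  0  0  0  0  0
 0  0  0  0  1  1  1  1  1  1  1
 1  0  1  1  1  1  2  2  2  2  2
 0  0  1  1  2  2  2  2  3  3  3
 0  0  1  1  2  3  3  3  3  4  4
 1  0  1  2  2  3  4  4  4  4  5
 0  0  1  2  3  3  4  4  5  5  5
 1  0  1  2  3  3  4  5  5  5  6
 1  0  1  2  3  3  4  5  5  5  6
 1  0  1  2  3  3  4  5  5  5  6

6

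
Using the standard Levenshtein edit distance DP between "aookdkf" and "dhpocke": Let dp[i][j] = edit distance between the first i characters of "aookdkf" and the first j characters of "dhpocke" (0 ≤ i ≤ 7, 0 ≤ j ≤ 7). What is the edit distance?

6

   ''  d  h  p  o  c  k  e
''  0  1  2  3  4  5  6  7
 a  1  1  2  3  4  5  6  7
 o  2  2  2  3  3  4  5  6
 o  3  3  3  3  3  4  5  6
 k  4  4  4  4  4  4  4  5
 d  5  4  5  5  5  5  5  5
 k  6  5  5  6  6  6  5  6
 f  7  6  6  6  7  7  6  6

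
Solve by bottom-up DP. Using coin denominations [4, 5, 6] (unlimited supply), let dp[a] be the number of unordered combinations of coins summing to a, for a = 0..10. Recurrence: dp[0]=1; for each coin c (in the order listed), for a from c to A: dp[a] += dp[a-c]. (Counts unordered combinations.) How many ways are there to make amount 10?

2

after  coin     0     1     2     3     4     5     6     7     8     9    10
          4     1     0     0     0     1     0     0     0     1     0     0
          5     1     0     0     0     1     1     0     0     1     1     1
          6     1     0     0     0     1     1     1     0     1     1     2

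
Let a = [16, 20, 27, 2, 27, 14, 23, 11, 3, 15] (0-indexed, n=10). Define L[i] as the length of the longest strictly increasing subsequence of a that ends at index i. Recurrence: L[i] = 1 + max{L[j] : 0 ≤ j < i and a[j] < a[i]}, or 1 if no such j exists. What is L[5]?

   i    0    1    2    3    4    5    6    7    8    9
a[i]   16   20   27    2   27   14   23   11    3   15
L[i]    1    2    3    1    3    2    3    2    2    3

2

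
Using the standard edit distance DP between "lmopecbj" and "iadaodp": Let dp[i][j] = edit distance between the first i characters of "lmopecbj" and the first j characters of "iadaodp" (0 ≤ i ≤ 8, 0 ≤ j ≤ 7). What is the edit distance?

8

   ''  i  a  d  a  o  d  p
''  0  1  2  3  4  5  6  7
 l  1  1  2  3  4  5  6  7
 m  2  2  2  3  4  5  6  7
 o  3  3  3  3  4  4  5  6
 p  4  4  4  4  4  5  5  5
 e  5  5  5  5  5  5  6  6
 c  6  6  6  6  6  6  6  7
 b  7  7  7  7  7  7  7  7
 j  8  8  8  8  8  8  8  8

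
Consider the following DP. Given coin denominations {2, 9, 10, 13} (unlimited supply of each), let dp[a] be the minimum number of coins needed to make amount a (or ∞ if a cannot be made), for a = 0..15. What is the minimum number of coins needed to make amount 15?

 a  0  1  2  3  4  5  6  7  8  9 10 11 12 13 14 15
dp  0  -  1  -  2  -  3  -  4  1  1  2  2  1  3  2
(- denotes ∞ / unreachable)

2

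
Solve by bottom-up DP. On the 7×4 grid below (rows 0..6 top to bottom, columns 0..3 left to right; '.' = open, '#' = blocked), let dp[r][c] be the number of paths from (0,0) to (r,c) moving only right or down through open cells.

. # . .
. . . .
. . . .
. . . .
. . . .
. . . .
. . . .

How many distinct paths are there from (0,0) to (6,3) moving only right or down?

r\c   0   1   2   3
  0   1   0   0   0
  1   1   1   1   1
  2   1   2   3   4
  3   1   3   6  10
  4   1   4  10  20
  5   1   5  15  35
  6   1   6  21  56

56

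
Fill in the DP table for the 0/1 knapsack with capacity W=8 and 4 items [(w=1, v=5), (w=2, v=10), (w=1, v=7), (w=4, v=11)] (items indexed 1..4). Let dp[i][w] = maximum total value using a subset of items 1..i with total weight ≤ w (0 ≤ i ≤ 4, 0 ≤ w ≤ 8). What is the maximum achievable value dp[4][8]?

33

i\w   0   1   2   3   4   5   6   7   8
  0   0   0   0   0   0   0   0   0   0
  1   0   5   5   5   5   5   5   5   5
  2   0   5  10  15  15  15  15  15  15
  3   0   7  12  17  22  22  22  22  22
  4   0   7  12  17  22  22  23  28  33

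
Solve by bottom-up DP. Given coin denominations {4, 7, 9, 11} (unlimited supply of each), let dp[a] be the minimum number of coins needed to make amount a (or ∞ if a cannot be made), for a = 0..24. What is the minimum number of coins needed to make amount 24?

 a  0  1  2  3  4  5  6  7  8  9 10 11 12 13 14 15 16 17 18 19 20 21 22 23 24
dp  0  -  -  -  1  -  -  1  2  1  -  1  3  2  2  2  2  3  2  3  2  3  2  3  3
(- denotes ∞ / unreachable)

3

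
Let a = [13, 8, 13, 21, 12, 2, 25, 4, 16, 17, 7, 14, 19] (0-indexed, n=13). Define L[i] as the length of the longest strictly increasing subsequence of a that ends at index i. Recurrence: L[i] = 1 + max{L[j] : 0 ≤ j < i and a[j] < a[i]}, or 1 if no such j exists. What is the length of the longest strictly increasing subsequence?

   i    0    1    2    3    4    5    6    7    8    9   10   11   12
a[i]   13    8   13   21   12    2   25    4   16   17    7   14   19
L[i]    1    1    2    3    2    1    4    2    3    4    3    4    5

5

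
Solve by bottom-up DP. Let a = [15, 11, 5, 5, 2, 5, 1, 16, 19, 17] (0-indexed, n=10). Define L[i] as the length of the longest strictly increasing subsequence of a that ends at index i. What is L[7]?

   i    0    1    2    3    4    5    6    7    8    9
a[i]   15   11    5    5    2    5    1   16   19   17
L[i]    1    1    1    1    1    2    1    3    4    4

3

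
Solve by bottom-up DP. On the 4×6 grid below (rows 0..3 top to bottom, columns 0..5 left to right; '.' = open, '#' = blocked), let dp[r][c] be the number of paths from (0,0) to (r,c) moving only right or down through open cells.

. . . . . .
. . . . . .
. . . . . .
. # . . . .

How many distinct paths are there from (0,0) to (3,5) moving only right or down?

r\c   0   1   2   3   4   5
  0   1   1   1   1   1   1
  1   1   2   3   4   5   6
  2   1   3   6  10  15  21
  3   1   0   6  16  31  52

52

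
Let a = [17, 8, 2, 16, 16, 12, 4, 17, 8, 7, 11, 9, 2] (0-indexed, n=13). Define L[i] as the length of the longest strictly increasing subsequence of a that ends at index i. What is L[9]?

   i    0    1    2    3    4    5    6    7    8    9   10   11   12
a[i]   17    8    2   16   16   12    4   17    8    7   11    9    2
L[i]    1    1    1    2    2    2    2    3    3    3    4    4    1

3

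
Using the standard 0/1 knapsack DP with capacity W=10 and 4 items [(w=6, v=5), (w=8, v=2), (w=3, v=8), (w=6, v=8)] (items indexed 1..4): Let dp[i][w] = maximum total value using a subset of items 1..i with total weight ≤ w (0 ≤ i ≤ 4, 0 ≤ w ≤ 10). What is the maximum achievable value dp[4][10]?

i\w   0   1   2   3   4   5   6   7   8   9  10
  0   0   0   0   0   0   0   0   0   0   0   0
  1   0   0   0   0   0   0   5   5   5   5   5
  2   0   0   0   0   0   0   5   5   5   5   5
  3   0   0   0   8   8   8   8   8   8  13  13
  4   0   0   0   8   8   8   8   8   8  16  16

16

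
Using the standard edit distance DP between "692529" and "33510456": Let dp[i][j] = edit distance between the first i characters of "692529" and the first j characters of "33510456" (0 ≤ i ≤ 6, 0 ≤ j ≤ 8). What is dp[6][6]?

6

   ''  3  3  5  1  0  4  5  6
''  0  1  2  3  4  5  6  7  8
 6  1  1  2  3  4  5  6  7  7
 9  2  2  2  3  4  5  6  7  8
 2  3  3  3  3  4  5  6  7  8
 5  4  4  4  3  4  5  6  6  7
 2  5  5  5  4  4  5  6  7  7
 9  6  6  6  5  5  5  6  7  8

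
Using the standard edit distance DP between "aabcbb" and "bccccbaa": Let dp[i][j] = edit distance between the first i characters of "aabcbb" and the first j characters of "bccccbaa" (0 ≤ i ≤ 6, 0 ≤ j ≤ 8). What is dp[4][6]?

5

   ''  b  c  c  c  c  b  a  a
''  0  1  2  3  4  5  6  7  8
 a  1  1  2  3  4  5  6  6  7
 a  2  2  2  3  4  5  6  6  6
 b  3  2  3  3  4  5  5  6  7
 c  4  3  2  3  3  4  5  6  7
 b  5  4  3  3  4  4  4  5  6
 b  6  5  4  4  4  5  4  5  6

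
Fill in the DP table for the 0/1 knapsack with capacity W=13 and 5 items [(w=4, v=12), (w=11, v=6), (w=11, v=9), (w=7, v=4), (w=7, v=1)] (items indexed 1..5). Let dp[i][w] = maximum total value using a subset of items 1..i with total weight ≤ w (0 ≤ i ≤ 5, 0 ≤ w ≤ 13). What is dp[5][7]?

12

i\w   0   1   2   3   4   5   6   7   8   9  10  11  12  13
  0   0   0   0   0   0   0   0   0   0   0   0   0   0   0
  1   0   0   0   0  12  12  12  12  12  12  12  12  12  12
  2   0   0   0   0  12  12  12  12  12  12  12  12  12  12
  3   0   0   0   0  12  12  12  12  12  12  12  12  12  12
  4   0   0   0   0  12  12  12  12  12  12  12  16  16  16
  5   0   0   0   0  12  12  12  12  12  12  12  16  16  16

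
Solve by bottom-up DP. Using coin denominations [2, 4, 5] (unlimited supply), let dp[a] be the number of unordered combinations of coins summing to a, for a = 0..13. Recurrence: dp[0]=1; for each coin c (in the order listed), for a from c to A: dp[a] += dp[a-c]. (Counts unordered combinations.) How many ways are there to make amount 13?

3

after  coin     0     1     2     3     4     5     6     7     8     9    10    11    12    13
          2     1     0     1     0     1     0     1     0     1     0     1     0     1     0
          4     1     0     1     0     2     0     2     0     3     0     3     0     4     0
          5     1     0     1     0     2     1     2     1     3     2     4     2     5     3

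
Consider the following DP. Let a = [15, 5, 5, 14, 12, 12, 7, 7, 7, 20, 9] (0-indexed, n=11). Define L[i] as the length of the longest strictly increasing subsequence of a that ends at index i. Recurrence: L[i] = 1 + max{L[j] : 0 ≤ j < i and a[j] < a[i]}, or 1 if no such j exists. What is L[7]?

2

   i    0    1    2    3    4    5    6    7    8    9   10
a[i]   15    5    5   14   12   12    7    7    7   20    9
L[i]    1    1    1    2    2    2    2    2    2    3    3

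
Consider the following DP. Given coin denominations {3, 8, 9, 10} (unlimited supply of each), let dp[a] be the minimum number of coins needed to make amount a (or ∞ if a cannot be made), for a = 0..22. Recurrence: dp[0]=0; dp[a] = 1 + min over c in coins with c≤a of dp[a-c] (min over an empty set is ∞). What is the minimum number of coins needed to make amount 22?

 a  0  1  2  3  4  5  6  7  8  9 10 11 12 13 14 15 16 17 18 19 20 21 22
dp  0  -  -  1  -  -  2  -  1  1  1  2  2  2  3  3  2  2  2  2  2  3  3
(- denotes ∞ / unreachable)

3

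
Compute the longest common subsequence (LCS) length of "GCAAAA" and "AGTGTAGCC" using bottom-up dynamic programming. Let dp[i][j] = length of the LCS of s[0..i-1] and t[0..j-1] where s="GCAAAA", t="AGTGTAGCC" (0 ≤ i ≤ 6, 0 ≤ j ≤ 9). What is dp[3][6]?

2

   ''  A  G  T  G  T  A  G  C  C
''  0  0  0  0  0  0  0  0  0  0
 G  0  0  1  1  1  1  1  1  1  1
 C  0  0  1  1  1  1  1  1  2  2
 A  0  1  1  1  1  1  2  2  2  2
 A  0  1  1  1  1  1  2  2  2  2
 A  0  1  1  1  1  1  2  2  2  2
 A  0  1  1  1  1  1  2  2  2  2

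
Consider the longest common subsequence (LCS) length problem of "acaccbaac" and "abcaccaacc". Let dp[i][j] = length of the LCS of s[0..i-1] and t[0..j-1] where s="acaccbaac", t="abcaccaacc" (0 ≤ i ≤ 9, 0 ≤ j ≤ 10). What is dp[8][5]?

   ''  a  b  c  a  c  c  a  a  c  c
''  0  0  0  0  0  0  0  0  0  0  0
 a  0  1  1  1  1  1  1  1  1  1  1
 c  0  1  1  2  2  2  2  2  2  2  2
 a  0  1  1  2  3  3  3  3  3  3  3
 c  0  1  1  2  3  4  4  4  4  4  4
 c  0  1  1  2  3  4  5  5  5  5  5
 b  0  1  2  2  3  4  5  5  5  5  5
 a  0  1  2  2  3  4  5  6  6  6  6
 a  0  1  2  2  3  4  5  6  7  7  7
 c  0  1  2  3  3  4  5  6  7  8  8

4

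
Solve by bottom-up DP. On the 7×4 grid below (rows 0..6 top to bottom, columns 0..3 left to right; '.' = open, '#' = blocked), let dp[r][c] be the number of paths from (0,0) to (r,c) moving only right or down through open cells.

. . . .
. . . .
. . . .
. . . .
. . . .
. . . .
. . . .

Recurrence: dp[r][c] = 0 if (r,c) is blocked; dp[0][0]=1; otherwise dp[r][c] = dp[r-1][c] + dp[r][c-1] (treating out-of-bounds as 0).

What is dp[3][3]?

20

r\c   0   1   2   3
  0   1   1   1   1
  1   1   2   3   4
  2   1   3   6  10
  3   1   4  10  20
  4   1   5  15  35
  5   1   6  21  56
  6   1   7  28  84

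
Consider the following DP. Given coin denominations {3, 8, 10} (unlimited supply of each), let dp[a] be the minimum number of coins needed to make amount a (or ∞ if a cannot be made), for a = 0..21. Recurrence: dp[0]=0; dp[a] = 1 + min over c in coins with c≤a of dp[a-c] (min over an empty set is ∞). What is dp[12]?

 a  0  1  2  3  4  5  6  7  8  9 10 11 12 13 14 15 16 17 18 19 20 21
dp  0  -  -  1  -  -  2  -  1  3  1  2  4  2  3  5  2  4  2  3  2  3
(- denotes ∞ / unreachable)

4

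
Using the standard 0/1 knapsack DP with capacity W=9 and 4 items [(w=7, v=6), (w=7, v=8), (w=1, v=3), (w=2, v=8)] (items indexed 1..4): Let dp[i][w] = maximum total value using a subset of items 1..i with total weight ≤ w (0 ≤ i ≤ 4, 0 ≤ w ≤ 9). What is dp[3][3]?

i\w   0   1   2   3   4   5   6   7   8   9
  0   0   0   0   0   0   0   0   0   0   0
  1   0   0   0   0   0   0   0   6   6   6
  2   0   0   0   0   0   0   0   8   8   8
  3   0   3   3   3   3   3   3   8  11  11
  4   0   3   8  11  11  11  11  11  11  16

3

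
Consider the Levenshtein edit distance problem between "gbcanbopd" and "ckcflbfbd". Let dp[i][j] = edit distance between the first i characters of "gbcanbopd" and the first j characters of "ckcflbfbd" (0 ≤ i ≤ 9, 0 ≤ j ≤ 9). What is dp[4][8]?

   ''  c  k  c  f  l  b  f  b  d
''  0  1  2  3  4  5  6  7  8  9
 g  1  1  2  3  4  5  6  7  8  9
 b  2  2  2  3  4  5  5  6  7  8
 c  3  2  3  2  3  4  5  6  7  8
 a  4  3  3  3  3  4  5  6  7  8
 n  5  4  4  4  4  4  5  6  7  8
 b  6  5  5  5  5  5  4  5  6  7
 o  7  6  6  6  6  6  5  5  6  7
 p  8  7  7  7  7  7  6  6  6  7
 d  9  8  8  8  8  8  7  7  7  6

7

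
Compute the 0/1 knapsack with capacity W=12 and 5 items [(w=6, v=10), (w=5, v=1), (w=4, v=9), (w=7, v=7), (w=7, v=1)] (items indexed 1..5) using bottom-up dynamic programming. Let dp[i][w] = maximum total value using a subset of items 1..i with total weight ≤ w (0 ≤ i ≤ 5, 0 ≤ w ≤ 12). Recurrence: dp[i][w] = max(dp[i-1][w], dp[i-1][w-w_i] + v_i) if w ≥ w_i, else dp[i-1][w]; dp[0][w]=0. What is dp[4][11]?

i\w   0   1   2   3   4   5   6   7   8   9  10  11  12
  0   0   0   0   0   0   0   0   0   0   0   0   0   0
  1   0   0   0   0   0   0  10  10  10  10  10  10  10
  2   0   0   0   0   0   1  10  10  10  10  10  11  11
  3   0   0   0   0   9   9  10  10  10  10  19  19  19
  4   0   0   0   0   9   9  10  10  10  10  19  19  19
  5   0   0   0   0   9   9  10  10  10  10  19  19  19

19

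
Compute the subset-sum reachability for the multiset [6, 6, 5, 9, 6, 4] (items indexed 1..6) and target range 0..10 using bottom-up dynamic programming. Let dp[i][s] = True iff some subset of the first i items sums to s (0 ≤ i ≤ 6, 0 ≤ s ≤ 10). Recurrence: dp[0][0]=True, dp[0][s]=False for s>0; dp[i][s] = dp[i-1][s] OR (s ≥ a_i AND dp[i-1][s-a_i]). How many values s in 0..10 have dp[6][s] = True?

6

i\s   0   1   2   3   4   5   6   7   8   9  10
  0   T   F   F   F   F   F   F   F   F   F   F
  1   T   F   F   F   F   F   T   F   F   F   F
  2   T   F   F   F   F   F   T   F   F   F   F
  3   T   F   F   F   F   T   T   F   F   F   F
  4   T   F   F   F   F   T   T   F   F   T   F
  5   T   F   F   F   F   T   T   F   F   T   F
  6   T   F   F   F   T   T   T   F   F   T   T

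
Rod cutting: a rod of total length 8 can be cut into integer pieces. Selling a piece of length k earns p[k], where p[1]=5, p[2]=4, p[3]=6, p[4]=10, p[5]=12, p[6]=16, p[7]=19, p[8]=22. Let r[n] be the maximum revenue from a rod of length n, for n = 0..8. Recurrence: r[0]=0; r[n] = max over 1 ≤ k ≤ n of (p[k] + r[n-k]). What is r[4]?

   n    0    1    2    3    4    5    6    7    8
r[n]    0    5   10   15   20   25   30   35   40

20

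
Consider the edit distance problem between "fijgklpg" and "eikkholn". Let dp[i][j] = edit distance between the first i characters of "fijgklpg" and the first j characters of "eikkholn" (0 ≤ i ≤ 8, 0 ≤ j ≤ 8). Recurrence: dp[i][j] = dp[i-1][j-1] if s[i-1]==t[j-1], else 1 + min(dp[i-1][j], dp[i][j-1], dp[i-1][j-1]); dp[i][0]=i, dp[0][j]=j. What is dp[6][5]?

   ''  e  i  k  k  h  o  l  n
''  0  1  2  3  4  5  6  7  8
 f  1  1  2  3  4  5  6  7  8
 i  2  2  1  2  3  4  5  6  7
 j  3  3  2  2  3  4  5  6  7
 g  4  4  3  3  3  4  5  6  7
 k  5  5  4  3  3  4  5  6  7
 l  6  6  5  4  4  4  5  5  6
 p  7  7  6  5  5  5  5  6  6
 g  8  8  7  6  6  6  6  6  7

4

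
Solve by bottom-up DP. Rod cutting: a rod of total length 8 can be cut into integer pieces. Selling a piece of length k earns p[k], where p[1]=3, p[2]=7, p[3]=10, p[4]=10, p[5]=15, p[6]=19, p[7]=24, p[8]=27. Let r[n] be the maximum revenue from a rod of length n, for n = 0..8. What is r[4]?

   n    0    1    2    3    4    5    6    7    8
r[n]    0    3    7   10   14   17   21   24   28

14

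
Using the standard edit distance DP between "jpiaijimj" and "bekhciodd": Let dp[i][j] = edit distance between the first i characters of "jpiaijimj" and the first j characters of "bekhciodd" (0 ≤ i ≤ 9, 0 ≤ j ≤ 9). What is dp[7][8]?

   ''  b  e  k  h  c  i  o  d  d
''  0  1  2  3  4  5  6  7  8  9
 j  1  1  2  3  4  5  6  7  8  9
 p  2  2  2  3  4  5  6  7  8  9
 i  3  3  3  3  4  5  5  6  7  8
 a  4  4  4  4  4  5  6  6  7  8
 i  5  5  5  5  5  5  5  6  7  8
 j  6  6  6  6  6  6  6  6  7  8
 i  7  7  7  7  7  7  6  7  7  8
 m  8  8  8  8  8  8  7  7  8  8
 j  9  9  9  9  9  9  8  8  8  9

7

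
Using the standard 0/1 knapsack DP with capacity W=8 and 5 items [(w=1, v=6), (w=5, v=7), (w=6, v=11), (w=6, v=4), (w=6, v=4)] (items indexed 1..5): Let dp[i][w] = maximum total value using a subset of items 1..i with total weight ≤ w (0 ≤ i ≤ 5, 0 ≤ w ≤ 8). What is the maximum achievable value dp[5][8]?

17

i\w   0   1   2   3   4   5   6   7   8
  0   0   0   0   0   0   0   0   0   0
  1   0   6   6   6   6   6   6   6   6
  2   0   6   6   6   6   7  13  13  13
  3   0   6   6   6   6   7  13  17  17
  4   0   6   6   6   6   7  13  17  17
  5   0   6   6   6   6   7  13  17  17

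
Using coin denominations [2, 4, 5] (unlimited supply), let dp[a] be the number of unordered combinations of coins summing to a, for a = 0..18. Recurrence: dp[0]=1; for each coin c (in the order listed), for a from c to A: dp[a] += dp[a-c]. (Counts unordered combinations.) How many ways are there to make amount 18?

8

after  coin     0     1     2     3     4     5     6     7     8     9    10    11    12    13    14    15    16    17    18
          2     1     0     1     0     1     0     1     0     1     0     1     0     1     0     1     0     1     0     1
          4     1     0     1     0     2     0     2     0     3     0     3     0     4     0     4     0     5     0     5
          5     1     0     1     0     2     1     2     1     3     2     4     2     5     3     6     4     7     5     8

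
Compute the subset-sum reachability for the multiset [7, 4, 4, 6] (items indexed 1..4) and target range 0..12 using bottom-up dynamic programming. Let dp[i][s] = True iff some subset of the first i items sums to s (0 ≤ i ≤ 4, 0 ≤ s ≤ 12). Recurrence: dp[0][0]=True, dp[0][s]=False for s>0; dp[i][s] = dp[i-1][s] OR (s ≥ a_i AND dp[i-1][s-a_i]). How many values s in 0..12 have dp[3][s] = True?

i\s   0   1   2   3   4   5   6   7   8   9  10  11  12
  0   T   F   F   F   F   F   F   F   F   F   F   F   F
  1   T   F   F   F   F   F   F   T   F   F   F   F   F
  2   T   F   F   F   T   F   F   T   F   F   F   T   F
  3   T   F   F   F   T   F   F   T   T   F   F   T   F
  4   T   F   F   F   T   F   T   T   T   F   T   T   F

5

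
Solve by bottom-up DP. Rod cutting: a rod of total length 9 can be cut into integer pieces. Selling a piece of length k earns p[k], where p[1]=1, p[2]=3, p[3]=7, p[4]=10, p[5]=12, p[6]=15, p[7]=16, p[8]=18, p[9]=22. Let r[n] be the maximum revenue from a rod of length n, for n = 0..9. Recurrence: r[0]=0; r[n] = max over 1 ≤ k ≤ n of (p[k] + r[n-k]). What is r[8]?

   n    0    1    2    3    4    5    6    7    8    9
r[n]    0    1    3    7   10   12   15   17   20   22

20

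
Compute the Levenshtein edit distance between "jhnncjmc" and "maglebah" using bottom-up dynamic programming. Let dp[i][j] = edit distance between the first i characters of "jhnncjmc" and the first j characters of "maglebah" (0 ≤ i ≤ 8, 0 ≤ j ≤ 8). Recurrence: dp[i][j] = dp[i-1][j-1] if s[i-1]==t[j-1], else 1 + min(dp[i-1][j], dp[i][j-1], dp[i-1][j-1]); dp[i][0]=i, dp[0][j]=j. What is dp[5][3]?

5

   ''  m  a  g  l  e  b  a  h
''  0  1  2  3  4  5  6  7  8
 j  1  1  2  3  4  5  6  7  8
 h  2  2  2  3  4  5  6  7  7
 n  3  3  3  3  4  5  6  7  8
 n  4  4  4  4  4  5  6  7  8
 c  5  5  5  5  5  5  6  7  8
 j  6  6  6  6  6  6  6  7  8
 m  7  6  7  7  7  7  7  7  8
 c  8  7  7  8  8  8  8  8  8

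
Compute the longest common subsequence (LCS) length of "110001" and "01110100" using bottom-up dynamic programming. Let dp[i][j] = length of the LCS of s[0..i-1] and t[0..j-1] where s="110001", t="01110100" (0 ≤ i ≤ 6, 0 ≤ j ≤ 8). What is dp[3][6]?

3

   ''  0  1  1  1  0  1  0  0
''  0  0  0  0  0  0  0  0  0
 1  0  0  1  1  1  1  1  1  1
 1  0  0  1  2  2  2  2  2  2
 0  0  1  1  2  2  3  3  3  3
 0  0  1  1  2  2  3  3  4  4
 0  0  1  1  2  2  3  3  4  5
 1  0  1  2  2  3  3  4  4  5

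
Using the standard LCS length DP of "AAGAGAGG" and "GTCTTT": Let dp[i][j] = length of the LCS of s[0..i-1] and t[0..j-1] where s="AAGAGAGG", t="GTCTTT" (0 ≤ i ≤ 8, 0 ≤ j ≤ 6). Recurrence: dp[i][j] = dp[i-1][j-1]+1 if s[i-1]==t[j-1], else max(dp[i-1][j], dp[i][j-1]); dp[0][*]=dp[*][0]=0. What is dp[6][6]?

   ''  G  T  C  T  T  T
''  0  0  0  0  0  0  0
 A  0  0  0  0  0  0  0
 A  0  0  0  0  0  0  0
 G  0  1  1  1  1  1  1
 A  0  1  1  1  1  1  1
 G  0  1  1  1  1  1  1
 A  0  1  1  1  1  1  1
 G  0  1  1  1  1  1  1
 G  0  1  1  1  1  1  1

1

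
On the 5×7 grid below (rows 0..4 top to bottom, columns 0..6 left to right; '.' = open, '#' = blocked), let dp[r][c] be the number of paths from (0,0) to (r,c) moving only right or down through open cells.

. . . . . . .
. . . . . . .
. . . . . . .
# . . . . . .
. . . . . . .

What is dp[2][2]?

6

r\c   0   1   2   3   4   5   6
  0   1   1   1   1   1   1   1
  1   1   2   3   4   5   6   7
  2   1   3   6  10  15  21  28
  3   0   3   9  19  34  55  83
  4   0   3  12  31  65 120 203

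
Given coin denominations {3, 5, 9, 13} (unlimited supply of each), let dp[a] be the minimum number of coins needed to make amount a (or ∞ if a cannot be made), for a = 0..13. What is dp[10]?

 a  0  1  2  3  4  5  6  7  8  9 10 11 12 13
dp  0  -  -  1  -  1  2  -  2  1  2  3  2  1
(- denotes ∞ / unreachable)

2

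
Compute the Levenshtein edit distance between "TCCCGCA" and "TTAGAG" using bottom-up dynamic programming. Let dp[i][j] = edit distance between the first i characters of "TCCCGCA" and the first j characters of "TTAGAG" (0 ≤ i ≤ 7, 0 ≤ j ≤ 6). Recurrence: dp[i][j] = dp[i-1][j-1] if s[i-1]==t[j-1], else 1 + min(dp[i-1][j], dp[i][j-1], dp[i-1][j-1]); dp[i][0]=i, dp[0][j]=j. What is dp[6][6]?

5

   ''  T  T  A  G  A  G
''  0  1  2  3  4  5  6
 T  1  0  1  2  3  4  5
 C  2  1  1  2  3  4  5
 C  3  2  2  2  3  4  5
 C  4  3  3  3  3  4  5
 G  5  4  4  4  3  4  4
 C  6  5  5  5  4  4  5
 A  7  6  6  5  5  4  5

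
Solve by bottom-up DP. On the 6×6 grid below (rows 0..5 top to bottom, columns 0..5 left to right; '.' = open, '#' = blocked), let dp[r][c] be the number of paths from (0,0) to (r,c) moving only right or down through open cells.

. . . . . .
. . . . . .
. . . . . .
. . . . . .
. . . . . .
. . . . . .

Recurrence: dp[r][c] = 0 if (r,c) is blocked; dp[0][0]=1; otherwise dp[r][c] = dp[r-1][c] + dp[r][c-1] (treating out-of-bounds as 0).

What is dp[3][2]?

r\c   0   1   2   3   4   5
  0   1   1   1   1   1   1
  1   1   2   3   4   5   6
  2   1   3   6  10  15  21
  3   1   4  10  20  35  56
  4   1   5  15  35  70 126
  5   1   6  21  56 126 252

10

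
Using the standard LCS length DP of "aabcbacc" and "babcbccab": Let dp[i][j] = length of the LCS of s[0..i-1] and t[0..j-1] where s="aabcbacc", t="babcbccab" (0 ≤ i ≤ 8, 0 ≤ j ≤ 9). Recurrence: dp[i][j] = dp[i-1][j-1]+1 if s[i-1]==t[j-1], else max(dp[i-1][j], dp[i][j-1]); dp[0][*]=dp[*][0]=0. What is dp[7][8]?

   ''  b  a  b  c  b  c  c  a  b
''  0  0  0  0  0  0  0  0  0  0
 a  0  0  1  1  1  1  1  1  1  1
 a  0  0  1  1  1  1  1  1  2  2
 b  0  1  1  2  2  2  2  2  2  3
 c  0  1  1  2  3  3  3  3  3  3
 b  0  1  1  2  3  4  4  4  4  4
 a  0  1  2  2  3  4  4  4  5  5
 c  0  1  2  2  3  4  5  5  5  5
 c  0  1  2  2  3  4  5  6  6  6

5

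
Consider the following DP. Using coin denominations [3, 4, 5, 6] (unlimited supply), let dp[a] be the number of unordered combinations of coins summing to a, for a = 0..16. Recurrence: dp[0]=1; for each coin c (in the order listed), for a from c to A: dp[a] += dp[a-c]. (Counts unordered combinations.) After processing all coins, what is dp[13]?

after  coin     0     1     2     3     4     5     6     7     8     9    10    11    12    13    14    15    16
          3     1     0     0     1     0     0     1     0     0     1     0     0     1     0     0     1     0
          4     1     0     0     1     1     0     1     1     1     1     1     1     2     1     1     2     2
          5     1     0     0     1     1     1     1     1     2     2     2     2     3     3     3     4     4
          6     1     0     0     1     1     1     2     1     2     3     3     3     5     4     5     7     7

4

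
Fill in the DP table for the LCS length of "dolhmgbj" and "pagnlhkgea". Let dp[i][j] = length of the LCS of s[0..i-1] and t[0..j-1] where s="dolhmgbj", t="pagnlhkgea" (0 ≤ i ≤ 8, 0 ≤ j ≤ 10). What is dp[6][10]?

3

   ''  p  a  g  n  l  h  k  g  e  a
''  0  0  0  0  0  0  0  0  0  0  0
 d  0  0  0  0  0  0  0  0  0  0  0
 o  0  0  0  0  0  0  0  0  0  0  0
 l  0  0  0  0  0  1  1  1  1  1  1
 h  0  0  0  0  0  1  2  2  2  2  2
 m  0  0  0  0  0  1  2  2  2  2  2
 g  0  0  0  1  1  1  2  2  3  3  3
 b  0  0  0  1  1  1  2  2  3  3  3
 j  0  0  0  1  1  1  2  2  3  3  3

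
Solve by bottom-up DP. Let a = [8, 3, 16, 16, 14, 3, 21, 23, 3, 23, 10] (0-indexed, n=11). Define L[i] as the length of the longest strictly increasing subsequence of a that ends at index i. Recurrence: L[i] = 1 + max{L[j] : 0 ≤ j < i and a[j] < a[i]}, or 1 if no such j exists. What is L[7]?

4

   i    0    1    2    3    4    5    6    7    8    9   10
a[i]    8    3   16   16   14    3   21   23    3   23   10
L[i]    1    1    2    2    2    1    3    4    1    4    2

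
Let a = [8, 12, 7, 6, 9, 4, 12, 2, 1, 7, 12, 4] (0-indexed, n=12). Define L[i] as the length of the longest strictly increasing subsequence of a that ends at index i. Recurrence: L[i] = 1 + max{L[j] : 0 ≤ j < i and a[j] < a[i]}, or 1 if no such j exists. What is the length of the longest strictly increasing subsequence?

3

   i    0    1    2    3    4    5    6    7    8    9   10   11
a[i]    8   12    7    6    9    4   12    2    1    7   12    4
L[i]    1    2    1    1    2    1    3    1    1    2    3    2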